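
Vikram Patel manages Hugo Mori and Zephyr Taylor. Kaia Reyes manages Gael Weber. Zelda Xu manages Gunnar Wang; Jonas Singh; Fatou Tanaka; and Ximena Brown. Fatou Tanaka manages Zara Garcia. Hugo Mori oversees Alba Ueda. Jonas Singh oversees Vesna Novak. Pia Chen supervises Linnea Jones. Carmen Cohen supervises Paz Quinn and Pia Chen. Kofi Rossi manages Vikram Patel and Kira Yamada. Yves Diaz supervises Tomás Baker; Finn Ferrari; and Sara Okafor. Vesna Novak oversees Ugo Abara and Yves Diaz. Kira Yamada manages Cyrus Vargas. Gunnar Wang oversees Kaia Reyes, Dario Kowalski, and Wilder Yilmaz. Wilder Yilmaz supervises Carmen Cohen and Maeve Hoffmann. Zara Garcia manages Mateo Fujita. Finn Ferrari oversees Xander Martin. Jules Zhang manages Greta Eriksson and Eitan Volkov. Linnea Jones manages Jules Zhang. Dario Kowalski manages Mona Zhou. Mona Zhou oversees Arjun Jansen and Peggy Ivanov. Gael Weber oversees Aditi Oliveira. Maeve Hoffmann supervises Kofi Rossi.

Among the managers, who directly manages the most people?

Direct-report counts: Zelda Xu has 4; Fatou Tanaka has 1; Zara Garcia has 1; Jonas Singh has 1; Vesna Novak has 2; Yves Diaz has 3; Finn Ferrari has 1; Gunnar Wang has 3; Kaia Reyes has 1; Gael Weber has 1; Dario Kowalski has 1; Mona Zhou has 2; Wilder Yilmaz has 2; Carmen Cohen has 2; Pia Chen has 1; Linnea Jones has 1; Jules Zhang has 2; Maeve Hoffmann has 1; Kofi Rossi has 2; Kira Yamada has 1; Vikram Patel has 2; Hugo Mori has 1. The largest is 4, held by Zelda Xu.

Zelda Xu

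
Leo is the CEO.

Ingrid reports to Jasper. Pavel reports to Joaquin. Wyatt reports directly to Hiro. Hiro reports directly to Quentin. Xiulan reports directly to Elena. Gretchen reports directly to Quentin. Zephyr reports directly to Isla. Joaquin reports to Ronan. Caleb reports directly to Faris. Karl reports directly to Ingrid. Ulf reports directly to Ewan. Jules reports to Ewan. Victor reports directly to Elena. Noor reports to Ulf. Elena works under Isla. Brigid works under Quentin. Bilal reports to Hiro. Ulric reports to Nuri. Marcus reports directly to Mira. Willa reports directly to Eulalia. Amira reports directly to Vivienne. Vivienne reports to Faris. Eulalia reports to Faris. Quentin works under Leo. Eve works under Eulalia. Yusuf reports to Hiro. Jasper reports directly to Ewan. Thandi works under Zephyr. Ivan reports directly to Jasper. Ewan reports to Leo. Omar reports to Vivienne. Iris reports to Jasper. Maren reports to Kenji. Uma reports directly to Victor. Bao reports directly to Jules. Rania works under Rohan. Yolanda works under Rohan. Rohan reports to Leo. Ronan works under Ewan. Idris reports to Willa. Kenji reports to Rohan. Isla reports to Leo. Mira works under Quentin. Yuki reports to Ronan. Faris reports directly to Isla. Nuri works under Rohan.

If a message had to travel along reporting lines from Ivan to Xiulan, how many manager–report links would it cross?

Ivan is 3 levels below Leo, and Xiulan is 3 levels below Leo (their lowest common manager). The shortest path runs up from Ivan to Leo and back down to Xiulan: 3 + 3 = 6 links.

6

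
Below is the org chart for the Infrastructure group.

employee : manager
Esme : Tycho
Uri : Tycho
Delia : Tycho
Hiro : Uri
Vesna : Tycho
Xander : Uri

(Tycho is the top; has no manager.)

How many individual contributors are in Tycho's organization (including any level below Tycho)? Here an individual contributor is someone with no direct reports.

5

The people in Tycho's organization with no one reporting to them are Delia, Vesna, Esme, Xander, Hiro. That is 5.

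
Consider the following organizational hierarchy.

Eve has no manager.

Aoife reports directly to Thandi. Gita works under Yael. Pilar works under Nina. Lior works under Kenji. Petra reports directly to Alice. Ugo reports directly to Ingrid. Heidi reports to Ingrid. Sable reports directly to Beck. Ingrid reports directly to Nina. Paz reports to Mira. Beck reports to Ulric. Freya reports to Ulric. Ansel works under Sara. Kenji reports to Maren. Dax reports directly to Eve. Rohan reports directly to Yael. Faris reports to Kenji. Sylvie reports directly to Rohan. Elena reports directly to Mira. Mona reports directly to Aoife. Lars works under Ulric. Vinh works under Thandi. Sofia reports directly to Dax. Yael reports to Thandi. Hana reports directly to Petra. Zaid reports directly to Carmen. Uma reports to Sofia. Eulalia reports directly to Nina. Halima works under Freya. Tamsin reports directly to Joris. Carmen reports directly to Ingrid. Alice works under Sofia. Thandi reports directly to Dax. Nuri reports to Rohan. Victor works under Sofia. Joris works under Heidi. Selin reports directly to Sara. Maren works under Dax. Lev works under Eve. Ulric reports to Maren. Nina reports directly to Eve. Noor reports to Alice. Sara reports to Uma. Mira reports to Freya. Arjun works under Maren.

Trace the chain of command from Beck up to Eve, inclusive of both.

Beck -> Ulric -> Maren -> Dax -> Eve

Beck reports to Ulric. Ulric reports to Maren. Maren reports to Dax. Dax reports to Eve. Eve is at the top.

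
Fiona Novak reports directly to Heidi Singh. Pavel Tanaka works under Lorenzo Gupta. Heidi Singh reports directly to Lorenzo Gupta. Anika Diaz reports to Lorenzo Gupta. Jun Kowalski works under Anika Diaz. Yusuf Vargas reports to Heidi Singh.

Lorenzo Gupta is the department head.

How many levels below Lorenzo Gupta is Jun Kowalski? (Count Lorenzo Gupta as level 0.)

2

Chain from Jun Kowalski up to Lorenzo Gupta: Jun Kowalski → Anika Diaz → Lorenzo Gupta. That is 2 steps up, so Jun Kowalski is 2 levels below Lorenzo Gupta.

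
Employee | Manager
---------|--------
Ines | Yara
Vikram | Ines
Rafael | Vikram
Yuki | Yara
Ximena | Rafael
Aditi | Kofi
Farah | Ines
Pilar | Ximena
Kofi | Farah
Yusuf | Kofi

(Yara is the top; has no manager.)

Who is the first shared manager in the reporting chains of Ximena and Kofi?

Ximena's chain of managers is Rafael, Vikram, Ines, Yara. Kofi's chain of managers is Farah, Ines, Yara. The first manager that appears in both chains is Ines.

Ines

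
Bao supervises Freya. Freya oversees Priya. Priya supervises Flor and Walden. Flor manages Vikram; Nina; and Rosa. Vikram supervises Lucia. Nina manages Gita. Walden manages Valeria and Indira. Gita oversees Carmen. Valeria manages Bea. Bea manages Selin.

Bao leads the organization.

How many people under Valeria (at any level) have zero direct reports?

The only person in Valeria's organization with no one reporting to them is Selin. That is 1.

1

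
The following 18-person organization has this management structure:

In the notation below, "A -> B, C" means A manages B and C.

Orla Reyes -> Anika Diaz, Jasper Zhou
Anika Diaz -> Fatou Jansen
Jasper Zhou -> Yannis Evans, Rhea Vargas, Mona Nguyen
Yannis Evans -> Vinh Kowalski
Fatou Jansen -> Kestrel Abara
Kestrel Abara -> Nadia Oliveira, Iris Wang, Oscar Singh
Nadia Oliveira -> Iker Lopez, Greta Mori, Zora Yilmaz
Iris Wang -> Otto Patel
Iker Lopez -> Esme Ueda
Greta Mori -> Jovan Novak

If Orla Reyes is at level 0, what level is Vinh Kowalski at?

Chain from Vinh Kowalski up to Orla Reyes: Vinh Kowalski → Yannis Evans → Jasper Zhou → Orla Reyes. That is 3 steps up, so Vinh Kowalski is 3 levels below Orla Reyes.

3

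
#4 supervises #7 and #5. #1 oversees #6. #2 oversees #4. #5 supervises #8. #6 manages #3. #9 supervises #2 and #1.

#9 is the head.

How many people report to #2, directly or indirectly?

#2 directly manages #4. Under #4: #7, #5, #8 (3). That's 4 in total.

4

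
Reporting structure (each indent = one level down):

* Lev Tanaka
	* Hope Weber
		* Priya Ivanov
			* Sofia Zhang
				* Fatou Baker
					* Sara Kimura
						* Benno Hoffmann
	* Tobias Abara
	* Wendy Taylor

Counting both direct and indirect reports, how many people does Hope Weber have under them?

5

Hope Weber directly manages Priya Ivanov. Under Priya Ivanov: Sofia Zhang, Fatou Baker, Sara Kimura, Benno Hoffmann (4). That's 5 in total.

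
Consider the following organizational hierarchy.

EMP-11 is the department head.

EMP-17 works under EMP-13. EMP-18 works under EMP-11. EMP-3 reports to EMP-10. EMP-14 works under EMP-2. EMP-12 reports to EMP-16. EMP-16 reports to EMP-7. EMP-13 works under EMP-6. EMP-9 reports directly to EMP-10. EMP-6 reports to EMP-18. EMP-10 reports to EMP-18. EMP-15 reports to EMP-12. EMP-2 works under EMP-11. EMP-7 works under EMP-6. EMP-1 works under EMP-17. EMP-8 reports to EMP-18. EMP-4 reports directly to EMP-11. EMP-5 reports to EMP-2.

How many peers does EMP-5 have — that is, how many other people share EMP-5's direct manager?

EMP-5 reports to EMP-2. EMP-2's other direct reports are EMP-14 — 1 peer.

1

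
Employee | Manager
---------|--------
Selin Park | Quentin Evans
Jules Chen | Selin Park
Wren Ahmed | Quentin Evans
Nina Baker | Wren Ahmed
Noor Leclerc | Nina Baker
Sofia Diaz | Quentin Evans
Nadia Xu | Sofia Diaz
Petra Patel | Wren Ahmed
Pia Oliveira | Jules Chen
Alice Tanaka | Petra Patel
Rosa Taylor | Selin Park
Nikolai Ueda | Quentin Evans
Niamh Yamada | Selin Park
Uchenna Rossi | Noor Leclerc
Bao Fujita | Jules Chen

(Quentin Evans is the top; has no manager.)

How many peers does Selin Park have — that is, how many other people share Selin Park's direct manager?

3

Selin Park reports to Quentin Evans. Quentin Evans's other direct reports are Wren Ahmed, Sofia Diaz, Nikolai Ueda — 3 peers.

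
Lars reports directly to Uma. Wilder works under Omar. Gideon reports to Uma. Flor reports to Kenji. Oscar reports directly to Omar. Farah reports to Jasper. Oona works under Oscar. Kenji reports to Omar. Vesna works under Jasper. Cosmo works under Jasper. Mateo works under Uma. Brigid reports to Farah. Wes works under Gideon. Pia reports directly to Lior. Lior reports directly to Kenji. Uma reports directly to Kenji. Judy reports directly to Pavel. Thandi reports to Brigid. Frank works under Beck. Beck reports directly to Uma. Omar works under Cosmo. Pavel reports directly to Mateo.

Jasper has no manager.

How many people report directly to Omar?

3

Omar directly manages Kenji, Wilder, Oscar. That is 3 direct reports.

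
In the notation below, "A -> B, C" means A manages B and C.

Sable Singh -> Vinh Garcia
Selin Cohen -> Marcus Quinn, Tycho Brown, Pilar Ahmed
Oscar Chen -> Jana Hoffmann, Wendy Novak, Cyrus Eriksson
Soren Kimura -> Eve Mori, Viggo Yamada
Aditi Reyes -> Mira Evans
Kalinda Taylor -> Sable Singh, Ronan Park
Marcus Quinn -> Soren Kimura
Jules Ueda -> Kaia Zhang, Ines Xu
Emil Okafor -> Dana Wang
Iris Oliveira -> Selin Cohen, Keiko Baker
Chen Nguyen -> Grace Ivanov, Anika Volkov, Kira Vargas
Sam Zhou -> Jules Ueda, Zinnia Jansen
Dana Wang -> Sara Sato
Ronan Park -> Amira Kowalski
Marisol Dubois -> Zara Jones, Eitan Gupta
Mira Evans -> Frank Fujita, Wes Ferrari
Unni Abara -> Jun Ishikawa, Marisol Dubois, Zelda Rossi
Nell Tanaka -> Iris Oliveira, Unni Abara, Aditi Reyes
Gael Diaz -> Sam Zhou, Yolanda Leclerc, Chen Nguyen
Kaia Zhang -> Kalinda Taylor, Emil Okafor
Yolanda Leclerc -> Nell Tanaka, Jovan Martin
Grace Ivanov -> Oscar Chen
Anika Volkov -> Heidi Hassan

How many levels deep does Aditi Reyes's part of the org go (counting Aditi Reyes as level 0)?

The longest chain under Aditi Reyes runs Aditi Reyes → Mira Evans → Wes Ferrari, which is 2 levels below Aditi Reyes.

2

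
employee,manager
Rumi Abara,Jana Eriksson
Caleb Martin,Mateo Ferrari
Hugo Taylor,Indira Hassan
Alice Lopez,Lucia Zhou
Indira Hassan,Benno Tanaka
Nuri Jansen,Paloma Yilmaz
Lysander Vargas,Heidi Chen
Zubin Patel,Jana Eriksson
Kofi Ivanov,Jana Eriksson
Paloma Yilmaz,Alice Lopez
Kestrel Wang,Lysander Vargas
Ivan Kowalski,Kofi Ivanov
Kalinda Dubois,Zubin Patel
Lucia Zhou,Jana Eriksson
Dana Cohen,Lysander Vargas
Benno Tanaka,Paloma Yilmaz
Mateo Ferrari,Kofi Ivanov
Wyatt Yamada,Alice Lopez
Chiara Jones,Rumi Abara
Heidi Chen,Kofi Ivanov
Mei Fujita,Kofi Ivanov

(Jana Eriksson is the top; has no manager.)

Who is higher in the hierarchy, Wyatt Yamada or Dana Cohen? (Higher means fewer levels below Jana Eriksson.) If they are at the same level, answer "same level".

Wyatt Yamada is 3 levels below Jana Eriksson; Dana Cohen is 4. Wyatt Yamada is higher.

Wyatt Yamada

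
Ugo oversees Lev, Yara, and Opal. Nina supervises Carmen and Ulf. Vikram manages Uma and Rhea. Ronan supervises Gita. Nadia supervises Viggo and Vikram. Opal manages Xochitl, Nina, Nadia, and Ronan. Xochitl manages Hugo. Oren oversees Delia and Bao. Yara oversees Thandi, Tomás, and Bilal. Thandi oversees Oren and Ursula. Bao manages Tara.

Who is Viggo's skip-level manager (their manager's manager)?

Viggo reports to Nadia, and Nadia reports to Opal. So Viggo's skip-level manager is Opal.

Opal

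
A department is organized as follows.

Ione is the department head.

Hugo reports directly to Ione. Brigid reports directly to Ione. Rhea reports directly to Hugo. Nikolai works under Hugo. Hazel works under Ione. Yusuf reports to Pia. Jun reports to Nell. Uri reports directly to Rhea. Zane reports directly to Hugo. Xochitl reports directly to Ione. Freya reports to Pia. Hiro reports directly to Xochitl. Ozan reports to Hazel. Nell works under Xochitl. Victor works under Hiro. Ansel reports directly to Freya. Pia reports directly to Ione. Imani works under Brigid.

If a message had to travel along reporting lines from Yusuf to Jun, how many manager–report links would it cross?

5

Yusuf is 2 levels below Ione, and Jun is 3 levels below Ione (their lowest common manager). The shortest path runs up from Yusuf to Ione and back down to Jun: 2 + 3 = 5 links.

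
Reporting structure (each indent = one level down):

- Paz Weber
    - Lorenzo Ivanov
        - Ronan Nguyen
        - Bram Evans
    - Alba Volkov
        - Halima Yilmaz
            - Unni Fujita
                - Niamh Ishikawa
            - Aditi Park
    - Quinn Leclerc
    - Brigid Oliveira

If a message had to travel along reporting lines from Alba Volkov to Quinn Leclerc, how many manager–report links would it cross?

Alba Volkov is 1 level below Paz Weber, and Quinn Leclerc is 1 level below Paz Weber (their lowest common manager). The shortest path runs up from Alba Volkov to Paz Weber and back down to Quinn Leclerc: 1 + 1 = 2 links.

2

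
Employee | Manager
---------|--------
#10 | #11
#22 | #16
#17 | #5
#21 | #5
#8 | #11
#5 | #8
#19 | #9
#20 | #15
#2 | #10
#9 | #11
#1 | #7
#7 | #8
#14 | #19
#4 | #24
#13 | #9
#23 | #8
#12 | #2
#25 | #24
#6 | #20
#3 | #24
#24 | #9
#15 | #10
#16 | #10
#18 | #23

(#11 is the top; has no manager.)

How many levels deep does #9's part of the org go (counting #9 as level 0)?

The longest chain under #9 runs #9 → #19 → #14, which is 2 levels below #9.

2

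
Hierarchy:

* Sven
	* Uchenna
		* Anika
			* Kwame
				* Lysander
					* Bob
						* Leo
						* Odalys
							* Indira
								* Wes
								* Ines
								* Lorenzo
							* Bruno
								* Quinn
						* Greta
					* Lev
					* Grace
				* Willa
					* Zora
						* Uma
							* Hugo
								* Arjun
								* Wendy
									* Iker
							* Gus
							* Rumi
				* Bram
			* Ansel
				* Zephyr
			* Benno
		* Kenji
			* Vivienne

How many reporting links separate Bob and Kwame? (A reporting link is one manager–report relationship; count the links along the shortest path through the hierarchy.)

2

Bob is in Kwame's organization: the chain from Bob up to Kwame is Bob → Lysander → Kwame, which is 2 links.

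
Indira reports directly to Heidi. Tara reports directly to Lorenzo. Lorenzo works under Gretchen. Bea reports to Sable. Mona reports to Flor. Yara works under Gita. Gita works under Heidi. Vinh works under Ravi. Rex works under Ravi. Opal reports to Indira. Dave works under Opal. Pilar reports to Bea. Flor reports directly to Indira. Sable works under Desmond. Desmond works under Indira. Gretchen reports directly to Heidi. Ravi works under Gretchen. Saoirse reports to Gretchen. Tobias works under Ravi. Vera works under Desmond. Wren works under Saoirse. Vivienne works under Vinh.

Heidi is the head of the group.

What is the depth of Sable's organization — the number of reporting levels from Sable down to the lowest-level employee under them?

The longest chain under Sable runs Sable → Bea → Pilar, which is 2 levels below Sable.

2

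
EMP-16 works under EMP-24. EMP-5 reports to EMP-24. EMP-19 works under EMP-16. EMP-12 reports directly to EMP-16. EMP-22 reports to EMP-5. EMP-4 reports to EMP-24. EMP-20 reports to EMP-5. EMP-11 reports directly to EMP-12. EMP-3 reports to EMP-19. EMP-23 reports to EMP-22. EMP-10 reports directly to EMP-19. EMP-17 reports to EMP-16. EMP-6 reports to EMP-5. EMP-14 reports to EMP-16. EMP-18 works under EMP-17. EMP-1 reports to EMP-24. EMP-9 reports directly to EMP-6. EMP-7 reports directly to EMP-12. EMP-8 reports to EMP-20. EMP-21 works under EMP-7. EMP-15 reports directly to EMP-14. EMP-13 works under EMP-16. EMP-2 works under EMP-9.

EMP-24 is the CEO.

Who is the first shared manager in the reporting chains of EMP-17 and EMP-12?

EMP-16

EMP-17's chain of managers is EMP-16, EMP-24. EMP-12's chain of managers is EMP-16, EMP-24. The first manager that appears in both chains is EMP-16.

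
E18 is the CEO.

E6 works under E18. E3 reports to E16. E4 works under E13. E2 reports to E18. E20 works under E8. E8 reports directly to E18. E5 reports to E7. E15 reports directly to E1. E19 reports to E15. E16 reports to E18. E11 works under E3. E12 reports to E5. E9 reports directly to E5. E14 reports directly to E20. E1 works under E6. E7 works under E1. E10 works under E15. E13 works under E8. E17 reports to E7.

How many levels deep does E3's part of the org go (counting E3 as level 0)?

1

The longest chain under E3 runs E3 → E11, which is 1 level below E3.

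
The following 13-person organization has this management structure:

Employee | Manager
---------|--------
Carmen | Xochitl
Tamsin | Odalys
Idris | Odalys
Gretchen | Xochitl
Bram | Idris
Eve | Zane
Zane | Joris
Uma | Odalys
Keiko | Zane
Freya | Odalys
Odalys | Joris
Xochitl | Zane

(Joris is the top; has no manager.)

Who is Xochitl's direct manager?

Zane

Xochitl reports directly to Zane.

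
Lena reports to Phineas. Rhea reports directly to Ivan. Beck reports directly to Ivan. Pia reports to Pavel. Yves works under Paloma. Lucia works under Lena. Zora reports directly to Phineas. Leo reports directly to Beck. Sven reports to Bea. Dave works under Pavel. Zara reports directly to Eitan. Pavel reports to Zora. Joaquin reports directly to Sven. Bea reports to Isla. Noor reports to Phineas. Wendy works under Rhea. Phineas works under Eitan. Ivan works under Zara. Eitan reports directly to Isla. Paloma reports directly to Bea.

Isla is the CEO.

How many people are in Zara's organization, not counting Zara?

Zara directly manages Ivan. Under Ivan: Rhea, Wendy, Beck, Leo (4). That's 5 in total.

5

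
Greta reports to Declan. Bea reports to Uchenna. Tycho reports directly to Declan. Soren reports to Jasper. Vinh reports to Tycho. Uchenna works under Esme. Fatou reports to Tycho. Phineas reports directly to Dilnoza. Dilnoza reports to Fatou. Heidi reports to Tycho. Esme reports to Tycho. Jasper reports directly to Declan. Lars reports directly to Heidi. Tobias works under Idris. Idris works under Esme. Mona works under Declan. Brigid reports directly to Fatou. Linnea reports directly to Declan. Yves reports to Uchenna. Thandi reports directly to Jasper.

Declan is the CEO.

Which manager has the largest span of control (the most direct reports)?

Declan

Direct-report counts: Declan has 5; Jasper has 2; Tycho has 4; Esme has 2; Idris has 1; Uchenna has 2; Heidi has 1; Fatou has 2; Dilnoza has 1. The largest is 5, held by Declan.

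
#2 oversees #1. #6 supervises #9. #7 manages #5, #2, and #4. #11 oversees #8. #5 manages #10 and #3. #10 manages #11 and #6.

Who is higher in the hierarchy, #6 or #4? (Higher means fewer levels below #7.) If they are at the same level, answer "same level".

#4

#6 is 3 levels below #7; #4 is 1. #4 is higher.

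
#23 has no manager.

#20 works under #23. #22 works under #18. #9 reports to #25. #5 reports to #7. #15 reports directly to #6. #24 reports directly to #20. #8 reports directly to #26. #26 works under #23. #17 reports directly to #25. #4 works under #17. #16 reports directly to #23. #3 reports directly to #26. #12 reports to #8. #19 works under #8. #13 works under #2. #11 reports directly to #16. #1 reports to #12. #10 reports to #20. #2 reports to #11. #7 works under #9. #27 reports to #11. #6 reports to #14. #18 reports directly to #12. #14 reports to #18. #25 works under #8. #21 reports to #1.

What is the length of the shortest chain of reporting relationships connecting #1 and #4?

5

#1 is 2 levels below #8, and #4 is 3 levels below #8 (their lowest common manager). The shortest path runs up from #1 to #8 and back down to #4: 2 + 3 = 5 links.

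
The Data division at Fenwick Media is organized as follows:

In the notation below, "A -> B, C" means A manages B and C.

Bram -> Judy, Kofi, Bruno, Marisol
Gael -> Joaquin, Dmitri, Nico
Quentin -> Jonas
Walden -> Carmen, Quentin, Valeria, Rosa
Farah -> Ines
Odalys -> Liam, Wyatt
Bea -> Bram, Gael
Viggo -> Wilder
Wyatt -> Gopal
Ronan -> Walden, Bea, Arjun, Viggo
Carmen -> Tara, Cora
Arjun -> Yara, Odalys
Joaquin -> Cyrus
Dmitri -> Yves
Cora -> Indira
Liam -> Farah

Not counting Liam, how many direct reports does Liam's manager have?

Liam reports to Odalys. Odalys's other direct reports are Wyatt — 1 peer.

1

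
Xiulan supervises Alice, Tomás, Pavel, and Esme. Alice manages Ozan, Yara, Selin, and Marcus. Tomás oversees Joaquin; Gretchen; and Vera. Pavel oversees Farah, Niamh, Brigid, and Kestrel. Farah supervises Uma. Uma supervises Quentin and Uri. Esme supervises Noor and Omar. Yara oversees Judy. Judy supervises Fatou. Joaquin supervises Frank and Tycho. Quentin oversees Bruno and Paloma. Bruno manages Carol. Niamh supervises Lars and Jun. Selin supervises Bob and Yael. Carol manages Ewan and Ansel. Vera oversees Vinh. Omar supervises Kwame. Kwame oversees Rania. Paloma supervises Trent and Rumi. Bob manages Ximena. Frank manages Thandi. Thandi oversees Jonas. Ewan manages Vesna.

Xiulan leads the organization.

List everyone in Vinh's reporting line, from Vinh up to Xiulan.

Vinh reports to Vera. Vera reports to Tomás. Tomás reports to Xiulan. Xiulan is at the top.

Vinh -> Vera -> Tomás -> Xiulan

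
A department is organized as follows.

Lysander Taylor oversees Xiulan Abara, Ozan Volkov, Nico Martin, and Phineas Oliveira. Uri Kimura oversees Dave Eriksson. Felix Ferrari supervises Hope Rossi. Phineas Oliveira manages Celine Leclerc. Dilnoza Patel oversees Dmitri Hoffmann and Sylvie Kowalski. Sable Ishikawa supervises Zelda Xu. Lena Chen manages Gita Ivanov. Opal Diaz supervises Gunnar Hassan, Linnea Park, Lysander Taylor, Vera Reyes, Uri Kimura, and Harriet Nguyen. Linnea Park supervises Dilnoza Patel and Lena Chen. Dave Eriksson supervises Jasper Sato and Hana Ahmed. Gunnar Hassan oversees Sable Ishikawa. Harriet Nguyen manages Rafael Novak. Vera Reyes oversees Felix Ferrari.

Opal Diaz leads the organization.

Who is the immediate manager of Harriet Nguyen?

Opal Diaz

Harriet Nguyen reports directly to Opal Diaz.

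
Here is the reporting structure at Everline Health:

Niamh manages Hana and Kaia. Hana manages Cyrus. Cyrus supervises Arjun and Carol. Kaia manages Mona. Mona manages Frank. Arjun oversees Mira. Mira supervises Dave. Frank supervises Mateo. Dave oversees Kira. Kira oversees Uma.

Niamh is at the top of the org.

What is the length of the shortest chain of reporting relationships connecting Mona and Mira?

Mona is 2 levels below Niamh, and Mira is 4 levels below Niamh (their lowest common manager). The shortest path runs up from Mona to Niamh and back down to Mira: 2 + 4 = 6 links.

6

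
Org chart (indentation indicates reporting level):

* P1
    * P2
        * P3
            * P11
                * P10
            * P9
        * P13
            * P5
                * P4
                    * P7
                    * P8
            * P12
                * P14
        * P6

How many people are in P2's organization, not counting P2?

P2 directly manages P3, P13, P6. Under P3: P9, P11, P10 (3). Under P13: P12, P14, P5, P4, P8, P7 (6). P6 has no reports. So P2's organization is 3 direct reports plus everyone under them: 4 + 7 + 1 = 12.

12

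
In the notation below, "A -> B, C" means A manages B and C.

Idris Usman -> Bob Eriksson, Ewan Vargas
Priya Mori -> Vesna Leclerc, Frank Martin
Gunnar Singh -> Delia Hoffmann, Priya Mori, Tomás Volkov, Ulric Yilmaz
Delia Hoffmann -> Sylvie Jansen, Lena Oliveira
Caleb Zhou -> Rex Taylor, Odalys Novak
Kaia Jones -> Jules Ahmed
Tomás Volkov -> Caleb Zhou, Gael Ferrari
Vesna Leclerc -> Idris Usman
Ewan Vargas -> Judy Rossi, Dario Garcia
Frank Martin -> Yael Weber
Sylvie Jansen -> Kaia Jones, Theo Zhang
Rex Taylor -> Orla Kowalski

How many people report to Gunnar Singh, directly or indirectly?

Gunnar Singh directly manages Delia Hoffmann, Priya Mori, Tomás Volkov, Ulric Yilmaz. Under Delia Hoffmann: Lena Oliveira, Sylvie Jansen, Theo Zhang, Kaia Jones, Jules Ahmed (5). Under Priya Mori: Frank Martin, Yael Weber, Vesna Leclerc, Idris Usman, Ewan Vargas, Dario Garcia, Judy Rossi, Bob Eriksson (8). Under Tomás Volkov: Gael Ferrari, Caleb Zhou, Odalys Novak, Rex Taylor, Orla Kowalski (5). Ulric Yilmaz has no reports. So Gunnar Singh's organization is 4 direct reports plus everyone under them: 6 + 9 + 6 + 1 = 22.

22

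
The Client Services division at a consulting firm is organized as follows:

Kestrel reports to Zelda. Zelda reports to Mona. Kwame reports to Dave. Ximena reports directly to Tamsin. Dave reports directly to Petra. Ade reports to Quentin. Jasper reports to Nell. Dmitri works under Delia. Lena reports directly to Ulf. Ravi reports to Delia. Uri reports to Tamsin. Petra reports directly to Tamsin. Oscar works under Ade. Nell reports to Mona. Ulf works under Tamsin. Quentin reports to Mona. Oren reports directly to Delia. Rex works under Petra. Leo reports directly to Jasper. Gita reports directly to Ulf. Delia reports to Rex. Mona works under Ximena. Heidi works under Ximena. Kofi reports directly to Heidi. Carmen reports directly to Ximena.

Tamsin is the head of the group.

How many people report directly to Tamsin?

Tamsin directly manages Ximena, Petra, Ulf, Uri. That is 4 direct reports.

4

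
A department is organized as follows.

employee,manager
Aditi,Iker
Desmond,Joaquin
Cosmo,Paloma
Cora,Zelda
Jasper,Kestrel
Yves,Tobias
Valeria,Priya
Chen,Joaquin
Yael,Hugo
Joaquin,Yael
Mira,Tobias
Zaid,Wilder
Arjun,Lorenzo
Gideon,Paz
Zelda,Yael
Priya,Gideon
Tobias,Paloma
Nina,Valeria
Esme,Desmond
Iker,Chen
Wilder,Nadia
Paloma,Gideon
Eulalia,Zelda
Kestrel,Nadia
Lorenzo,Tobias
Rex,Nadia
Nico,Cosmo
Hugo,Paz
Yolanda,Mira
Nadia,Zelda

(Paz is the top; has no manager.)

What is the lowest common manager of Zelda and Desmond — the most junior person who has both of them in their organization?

Yael

Zelda's chain of managers is Yael, Hugo, Paz. Desmond's chain of managers is Joaquin, Yael, Hugo, Paz. The first manager that appears in both chains is Yael.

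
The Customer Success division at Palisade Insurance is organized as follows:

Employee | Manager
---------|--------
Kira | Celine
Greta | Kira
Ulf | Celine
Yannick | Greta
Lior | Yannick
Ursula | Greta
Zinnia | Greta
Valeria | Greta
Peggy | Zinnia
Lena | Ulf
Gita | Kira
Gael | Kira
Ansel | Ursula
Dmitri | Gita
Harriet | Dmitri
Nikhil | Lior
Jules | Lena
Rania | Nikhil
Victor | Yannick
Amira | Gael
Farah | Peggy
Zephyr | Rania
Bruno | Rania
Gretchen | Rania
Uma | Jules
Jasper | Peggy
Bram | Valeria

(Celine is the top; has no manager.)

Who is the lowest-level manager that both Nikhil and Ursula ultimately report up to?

Greta

Nikhil's chain of managers is Lior, Yannick, Greta, Kira, Celine. Ursula's chain of managers is Greta, Kira, Celine. The first manager that appears in both chains is Greta.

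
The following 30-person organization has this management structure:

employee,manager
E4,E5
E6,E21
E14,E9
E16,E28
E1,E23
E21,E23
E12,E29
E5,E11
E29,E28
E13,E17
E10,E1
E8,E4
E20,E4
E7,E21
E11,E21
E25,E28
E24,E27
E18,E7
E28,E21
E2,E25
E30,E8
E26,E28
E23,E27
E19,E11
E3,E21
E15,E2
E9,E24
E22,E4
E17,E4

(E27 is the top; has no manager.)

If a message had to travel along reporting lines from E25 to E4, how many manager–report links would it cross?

5

E25 is 2 levels below E21, and E4 is 3 levels below E21 (their lowest common manager). The shortest path runs up from E25 to E21 and back down to E4: 2 + 3 = 5 links.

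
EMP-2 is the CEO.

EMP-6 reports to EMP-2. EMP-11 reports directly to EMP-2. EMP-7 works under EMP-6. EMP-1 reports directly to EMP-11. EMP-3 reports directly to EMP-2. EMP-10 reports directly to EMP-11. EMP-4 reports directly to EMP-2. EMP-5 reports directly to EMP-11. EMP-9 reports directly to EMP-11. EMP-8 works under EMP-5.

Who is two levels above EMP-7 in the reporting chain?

EMP-7 reports to EMP-6, and EMP-6 reports to EMP-2. So EMP-7's skip-level manager is EMP-2.

EMP-2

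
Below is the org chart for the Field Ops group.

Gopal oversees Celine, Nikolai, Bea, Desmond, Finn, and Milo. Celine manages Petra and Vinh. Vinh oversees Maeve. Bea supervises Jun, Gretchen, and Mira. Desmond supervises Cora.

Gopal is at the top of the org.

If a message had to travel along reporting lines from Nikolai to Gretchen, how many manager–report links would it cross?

Nikolai is 1 level below Gopal, and Gretchen is 2 levels below Gopal (their lowest common manager). The shortest path runs up from Nikolai to Gopal and back down to Gretchen: 1 + 2 = 3 links.

3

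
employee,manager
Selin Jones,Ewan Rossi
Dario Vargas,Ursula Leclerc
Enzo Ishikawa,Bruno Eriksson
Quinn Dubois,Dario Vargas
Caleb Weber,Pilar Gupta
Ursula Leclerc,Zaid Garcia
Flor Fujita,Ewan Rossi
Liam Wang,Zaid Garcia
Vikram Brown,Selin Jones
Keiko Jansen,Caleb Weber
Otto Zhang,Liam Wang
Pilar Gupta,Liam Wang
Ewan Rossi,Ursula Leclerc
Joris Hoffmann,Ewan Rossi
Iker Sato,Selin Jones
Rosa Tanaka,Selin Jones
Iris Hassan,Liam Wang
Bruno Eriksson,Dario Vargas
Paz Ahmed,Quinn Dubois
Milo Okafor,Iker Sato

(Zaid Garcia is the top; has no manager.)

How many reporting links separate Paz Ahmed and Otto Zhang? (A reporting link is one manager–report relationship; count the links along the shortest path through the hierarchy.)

6

Paz Ahmed is 4 levels below Zaid Garcia, and Otto Zhang is 2 levels below Zaid Garcia (their lowest common manager). The shortest path runs up from Paz Ahmed to Zaid Garcia and back down to Otto Zhang: 4 + 2 = 6 links.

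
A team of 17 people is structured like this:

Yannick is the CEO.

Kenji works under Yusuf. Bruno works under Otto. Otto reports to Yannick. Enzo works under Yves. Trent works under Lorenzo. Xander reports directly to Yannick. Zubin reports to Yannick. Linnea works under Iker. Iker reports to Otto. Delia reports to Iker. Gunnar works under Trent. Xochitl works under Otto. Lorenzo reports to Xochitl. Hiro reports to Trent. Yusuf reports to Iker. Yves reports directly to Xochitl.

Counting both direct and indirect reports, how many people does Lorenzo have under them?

Lorenzo directly manages Trent. Under Trent: Gunnar, Hiro (2). That's 3 in total.

3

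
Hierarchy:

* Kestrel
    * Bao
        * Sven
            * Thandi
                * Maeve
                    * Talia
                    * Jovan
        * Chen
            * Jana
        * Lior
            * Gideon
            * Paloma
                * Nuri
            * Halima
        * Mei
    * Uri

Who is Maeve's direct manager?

Maeve reports directly to Thandi.

Thandi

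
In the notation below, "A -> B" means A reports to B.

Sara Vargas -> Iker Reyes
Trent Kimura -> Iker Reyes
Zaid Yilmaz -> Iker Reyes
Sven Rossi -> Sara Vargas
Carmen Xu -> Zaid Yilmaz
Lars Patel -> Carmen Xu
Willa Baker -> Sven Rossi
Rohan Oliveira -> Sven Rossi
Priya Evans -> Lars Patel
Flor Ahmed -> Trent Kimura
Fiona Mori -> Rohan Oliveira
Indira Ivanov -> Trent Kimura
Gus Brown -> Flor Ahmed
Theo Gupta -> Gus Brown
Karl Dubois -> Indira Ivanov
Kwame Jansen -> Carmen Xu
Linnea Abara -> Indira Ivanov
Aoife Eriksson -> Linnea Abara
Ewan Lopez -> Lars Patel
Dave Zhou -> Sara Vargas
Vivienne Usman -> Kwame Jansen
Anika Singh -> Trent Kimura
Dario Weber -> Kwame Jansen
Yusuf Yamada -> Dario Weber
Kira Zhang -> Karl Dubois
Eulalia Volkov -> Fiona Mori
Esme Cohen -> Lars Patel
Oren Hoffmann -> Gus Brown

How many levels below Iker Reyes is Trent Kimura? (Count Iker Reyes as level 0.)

1

Chain from Trent Kimura up to Iker Reyes: Trent Kimura → Iker Reyes. That is 1 step up, so Trent Kimura is 1 level below Iker Reyes.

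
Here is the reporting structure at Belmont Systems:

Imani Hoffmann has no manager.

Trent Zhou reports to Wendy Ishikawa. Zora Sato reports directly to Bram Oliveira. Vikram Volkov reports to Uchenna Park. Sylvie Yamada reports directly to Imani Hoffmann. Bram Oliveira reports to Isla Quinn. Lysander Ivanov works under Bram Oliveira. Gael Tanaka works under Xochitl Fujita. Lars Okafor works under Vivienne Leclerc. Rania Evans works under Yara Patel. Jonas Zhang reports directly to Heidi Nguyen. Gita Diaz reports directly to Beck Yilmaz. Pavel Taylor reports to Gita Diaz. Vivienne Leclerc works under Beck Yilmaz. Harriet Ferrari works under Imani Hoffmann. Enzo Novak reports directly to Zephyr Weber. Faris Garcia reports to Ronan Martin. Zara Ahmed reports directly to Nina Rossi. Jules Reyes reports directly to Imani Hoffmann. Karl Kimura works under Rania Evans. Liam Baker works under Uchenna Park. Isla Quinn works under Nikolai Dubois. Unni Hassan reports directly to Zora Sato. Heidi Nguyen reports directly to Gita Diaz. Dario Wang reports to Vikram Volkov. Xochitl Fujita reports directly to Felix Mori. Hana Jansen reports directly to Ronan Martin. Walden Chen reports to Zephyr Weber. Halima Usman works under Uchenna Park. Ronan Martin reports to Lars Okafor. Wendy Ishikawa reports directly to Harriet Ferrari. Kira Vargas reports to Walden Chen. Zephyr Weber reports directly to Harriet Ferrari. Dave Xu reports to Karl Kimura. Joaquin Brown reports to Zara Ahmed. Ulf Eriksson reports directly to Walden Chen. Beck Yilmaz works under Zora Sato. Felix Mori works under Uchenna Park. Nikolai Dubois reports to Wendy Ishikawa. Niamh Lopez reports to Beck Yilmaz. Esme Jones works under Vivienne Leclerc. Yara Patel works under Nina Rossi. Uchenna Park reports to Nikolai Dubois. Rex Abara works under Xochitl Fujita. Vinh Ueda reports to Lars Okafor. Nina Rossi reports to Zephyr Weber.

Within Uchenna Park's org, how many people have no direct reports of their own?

5

The people in Uchenna Park's organization with no one reporting to them are Liam Baker, Halima Usman, Dario Wang, Rex Abara, Gael Tanaka. That is 5.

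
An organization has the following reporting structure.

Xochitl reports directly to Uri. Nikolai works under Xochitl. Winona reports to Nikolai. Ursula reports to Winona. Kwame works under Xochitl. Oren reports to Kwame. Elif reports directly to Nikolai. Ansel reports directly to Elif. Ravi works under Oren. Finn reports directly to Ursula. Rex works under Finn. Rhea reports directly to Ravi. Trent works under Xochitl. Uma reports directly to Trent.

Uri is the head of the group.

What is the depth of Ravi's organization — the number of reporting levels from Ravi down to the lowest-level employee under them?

The longest chain under Ravi runs Ravi → Rhea, which is 1 level below Ravi.

1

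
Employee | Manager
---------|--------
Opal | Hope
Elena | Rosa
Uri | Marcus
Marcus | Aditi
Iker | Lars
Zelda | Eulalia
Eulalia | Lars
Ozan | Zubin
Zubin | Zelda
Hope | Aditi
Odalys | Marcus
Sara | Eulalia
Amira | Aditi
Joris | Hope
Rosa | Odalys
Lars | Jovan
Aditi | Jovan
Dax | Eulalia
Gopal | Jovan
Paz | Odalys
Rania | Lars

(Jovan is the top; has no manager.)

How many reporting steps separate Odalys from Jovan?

3

Chain from Odalys up to Jovan: Odalys → Marcus → Aditi → Jovan. That is 3 steps up, so Odalys is 3 levels below Jovan.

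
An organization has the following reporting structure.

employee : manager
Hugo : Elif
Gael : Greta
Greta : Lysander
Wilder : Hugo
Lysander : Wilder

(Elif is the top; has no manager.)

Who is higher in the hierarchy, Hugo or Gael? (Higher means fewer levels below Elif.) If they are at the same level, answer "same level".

Hugo

Hugo is 1 level below Elif; Gael is 5. Hugo is higher.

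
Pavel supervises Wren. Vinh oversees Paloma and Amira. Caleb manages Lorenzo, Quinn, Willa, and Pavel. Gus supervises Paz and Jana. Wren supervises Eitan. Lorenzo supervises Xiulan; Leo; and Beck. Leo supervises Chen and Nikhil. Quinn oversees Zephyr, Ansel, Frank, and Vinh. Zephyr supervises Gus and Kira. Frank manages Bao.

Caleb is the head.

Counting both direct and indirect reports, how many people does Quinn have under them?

11

Quinn directly manages Zephyr, Vinh, Ansel, Frank. Under Zephyr: Gus, Jana, Paz, Kira (4). Under Vinh: Amira, Paloma (2). Ansel has no reports. Under Frank: Bao (1). So Quinn's organization is 4 direct reports plus everyone under them: 5 + 3 + 1 + 2 = 11.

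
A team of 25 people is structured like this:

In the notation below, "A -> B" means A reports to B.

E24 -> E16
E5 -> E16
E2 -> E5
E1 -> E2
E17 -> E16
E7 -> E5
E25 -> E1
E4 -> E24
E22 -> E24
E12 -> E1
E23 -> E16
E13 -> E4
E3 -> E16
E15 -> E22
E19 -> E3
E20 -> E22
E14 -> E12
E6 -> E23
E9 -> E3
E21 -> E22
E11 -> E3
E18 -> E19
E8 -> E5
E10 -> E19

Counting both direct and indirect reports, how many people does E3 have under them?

5

E3 directly manages E19, E9, E11. Under E19: E10, E18 (2). E9 has no reports. E11 has no reports. So E3's organization is 3 direct reports plus everyone under them: 3 + 1 + 1 = 5.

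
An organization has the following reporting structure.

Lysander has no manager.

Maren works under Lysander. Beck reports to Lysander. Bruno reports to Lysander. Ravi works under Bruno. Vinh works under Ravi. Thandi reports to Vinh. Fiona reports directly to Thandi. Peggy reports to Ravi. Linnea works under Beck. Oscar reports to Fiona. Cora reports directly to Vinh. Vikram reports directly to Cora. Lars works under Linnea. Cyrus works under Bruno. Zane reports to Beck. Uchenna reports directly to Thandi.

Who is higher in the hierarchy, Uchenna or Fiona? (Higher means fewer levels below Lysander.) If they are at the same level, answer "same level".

Both Uchenna and Fiona are 5 levels below Lysander.

same level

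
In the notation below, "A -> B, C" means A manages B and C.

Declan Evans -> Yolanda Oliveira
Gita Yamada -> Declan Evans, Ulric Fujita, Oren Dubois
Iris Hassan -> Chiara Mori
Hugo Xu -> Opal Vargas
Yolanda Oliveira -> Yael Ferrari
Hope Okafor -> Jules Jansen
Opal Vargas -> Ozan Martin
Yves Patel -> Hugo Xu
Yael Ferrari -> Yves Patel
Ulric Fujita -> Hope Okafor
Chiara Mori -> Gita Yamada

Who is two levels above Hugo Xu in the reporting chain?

Yael Ferrari

Hugo Xu reports to Yves Patel, and Yves Patel reports to Yael Ferrari. So Hugo Xu's skip-level manager is Yael Ferrari.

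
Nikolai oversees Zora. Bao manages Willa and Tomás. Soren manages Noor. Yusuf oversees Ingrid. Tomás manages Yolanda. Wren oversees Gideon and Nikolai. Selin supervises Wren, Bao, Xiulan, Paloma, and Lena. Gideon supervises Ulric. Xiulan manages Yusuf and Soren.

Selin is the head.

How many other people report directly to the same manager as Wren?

4

Wren reports to Selin. Selin's other direct reports are Bao, Xiulan, Paloma, Lena — 4 peers.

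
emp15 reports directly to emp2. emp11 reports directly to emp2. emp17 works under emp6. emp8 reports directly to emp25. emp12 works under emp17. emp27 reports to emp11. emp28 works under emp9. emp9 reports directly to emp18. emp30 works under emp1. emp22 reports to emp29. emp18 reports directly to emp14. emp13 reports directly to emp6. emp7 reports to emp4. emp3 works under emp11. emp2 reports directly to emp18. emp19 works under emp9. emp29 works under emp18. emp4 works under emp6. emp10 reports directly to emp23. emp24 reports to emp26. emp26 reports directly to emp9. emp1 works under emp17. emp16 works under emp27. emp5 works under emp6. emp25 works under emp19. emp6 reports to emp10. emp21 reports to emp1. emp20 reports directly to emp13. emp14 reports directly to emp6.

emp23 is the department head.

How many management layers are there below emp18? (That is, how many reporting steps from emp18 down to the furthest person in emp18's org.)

4

The longest chain under emp18 runs emp18 → emp9 → emp19 → emp25 → emp8, which is 4 levels below emp18.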